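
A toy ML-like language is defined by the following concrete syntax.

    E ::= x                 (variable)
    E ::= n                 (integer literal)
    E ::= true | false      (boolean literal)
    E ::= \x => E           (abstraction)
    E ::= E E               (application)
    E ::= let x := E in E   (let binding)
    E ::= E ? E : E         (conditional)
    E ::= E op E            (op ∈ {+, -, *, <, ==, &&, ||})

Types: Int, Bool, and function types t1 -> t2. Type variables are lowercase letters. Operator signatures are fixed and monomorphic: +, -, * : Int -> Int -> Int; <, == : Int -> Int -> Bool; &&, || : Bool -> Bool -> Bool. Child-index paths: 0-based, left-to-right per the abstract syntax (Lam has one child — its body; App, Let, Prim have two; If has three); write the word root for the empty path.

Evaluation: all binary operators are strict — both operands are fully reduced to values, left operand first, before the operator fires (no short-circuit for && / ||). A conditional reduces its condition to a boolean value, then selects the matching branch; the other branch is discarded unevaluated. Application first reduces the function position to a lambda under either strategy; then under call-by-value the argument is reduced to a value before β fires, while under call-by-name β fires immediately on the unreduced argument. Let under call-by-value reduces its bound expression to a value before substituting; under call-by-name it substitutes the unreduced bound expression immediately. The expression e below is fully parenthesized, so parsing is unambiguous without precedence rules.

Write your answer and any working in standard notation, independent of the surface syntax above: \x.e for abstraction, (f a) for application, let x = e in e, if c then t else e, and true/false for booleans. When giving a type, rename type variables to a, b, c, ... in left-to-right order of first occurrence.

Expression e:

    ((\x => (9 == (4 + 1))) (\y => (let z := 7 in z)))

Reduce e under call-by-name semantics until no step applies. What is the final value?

Answer: false

Derivation:
step 0: ((\x.(9 == (4 + 1))) (\y.(let z = 7 in z)))
step 1: [beta@root] (9 == (4 + 1))
step 2: [delta@1] (9 == 5)
step 3: [delta@root] false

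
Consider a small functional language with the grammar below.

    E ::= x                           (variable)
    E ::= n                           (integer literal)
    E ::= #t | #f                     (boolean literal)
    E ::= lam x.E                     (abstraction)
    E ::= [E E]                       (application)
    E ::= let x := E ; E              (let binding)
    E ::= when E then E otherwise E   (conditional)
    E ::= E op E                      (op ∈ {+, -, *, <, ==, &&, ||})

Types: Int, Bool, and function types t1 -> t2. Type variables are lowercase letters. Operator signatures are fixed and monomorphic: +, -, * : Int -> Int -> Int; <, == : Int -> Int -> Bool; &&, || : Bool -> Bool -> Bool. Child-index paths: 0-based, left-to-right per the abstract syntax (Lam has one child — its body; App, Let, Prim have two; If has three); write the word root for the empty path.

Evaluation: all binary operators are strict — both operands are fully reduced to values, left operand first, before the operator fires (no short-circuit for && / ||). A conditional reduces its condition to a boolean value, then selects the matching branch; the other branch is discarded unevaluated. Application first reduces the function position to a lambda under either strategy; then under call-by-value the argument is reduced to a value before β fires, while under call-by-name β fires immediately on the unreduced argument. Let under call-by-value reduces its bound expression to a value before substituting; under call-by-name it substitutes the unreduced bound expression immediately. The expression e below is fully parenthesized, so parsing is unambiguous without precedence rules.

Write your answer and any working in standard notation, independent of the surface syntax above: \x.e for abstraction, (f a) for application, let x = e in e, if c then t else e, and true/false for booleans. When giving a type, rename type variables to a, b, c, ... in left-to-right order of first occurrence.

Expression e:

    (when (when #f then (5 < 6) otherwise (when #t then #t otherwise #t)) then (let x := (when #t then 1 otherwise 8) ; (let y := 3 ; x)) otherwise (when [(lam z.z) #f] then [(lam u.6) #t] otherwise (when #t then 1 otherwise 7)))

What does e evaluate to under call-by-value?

Working:
step 0: (if (if false then (5 < 6) else (if true then true else true)) then (let x = (if true then 1 else 8) in (let y = 3 in x)) else (if ((\z.z) false) then ((\u.6) true) else (if true then 1 else 7)))
step 1: [if@0] (if (if true then true else true) then (let x = (if true then 1 else 8) in (let y = 3 in x)) else (if ((\z.z) false) then ((\u.6) true) else (if true then 1 else 7)))
step 2: [if@0] (if true then (let x = (if true then 1 else 8) in (let y = 3 in x)) else (if ((\z.z) false) then ((\u.6) true) else (if true then 1 else 7)))
step 3: [if@root] (let x = (if true then 1 else 8) in (let y = 3 in x))
step 4: [if@0] (let x = 1 in (let y = 3 in x))
step 5: [let@root] (let y = 3 in 1)
step 6: [let@root] 1

Answer: 1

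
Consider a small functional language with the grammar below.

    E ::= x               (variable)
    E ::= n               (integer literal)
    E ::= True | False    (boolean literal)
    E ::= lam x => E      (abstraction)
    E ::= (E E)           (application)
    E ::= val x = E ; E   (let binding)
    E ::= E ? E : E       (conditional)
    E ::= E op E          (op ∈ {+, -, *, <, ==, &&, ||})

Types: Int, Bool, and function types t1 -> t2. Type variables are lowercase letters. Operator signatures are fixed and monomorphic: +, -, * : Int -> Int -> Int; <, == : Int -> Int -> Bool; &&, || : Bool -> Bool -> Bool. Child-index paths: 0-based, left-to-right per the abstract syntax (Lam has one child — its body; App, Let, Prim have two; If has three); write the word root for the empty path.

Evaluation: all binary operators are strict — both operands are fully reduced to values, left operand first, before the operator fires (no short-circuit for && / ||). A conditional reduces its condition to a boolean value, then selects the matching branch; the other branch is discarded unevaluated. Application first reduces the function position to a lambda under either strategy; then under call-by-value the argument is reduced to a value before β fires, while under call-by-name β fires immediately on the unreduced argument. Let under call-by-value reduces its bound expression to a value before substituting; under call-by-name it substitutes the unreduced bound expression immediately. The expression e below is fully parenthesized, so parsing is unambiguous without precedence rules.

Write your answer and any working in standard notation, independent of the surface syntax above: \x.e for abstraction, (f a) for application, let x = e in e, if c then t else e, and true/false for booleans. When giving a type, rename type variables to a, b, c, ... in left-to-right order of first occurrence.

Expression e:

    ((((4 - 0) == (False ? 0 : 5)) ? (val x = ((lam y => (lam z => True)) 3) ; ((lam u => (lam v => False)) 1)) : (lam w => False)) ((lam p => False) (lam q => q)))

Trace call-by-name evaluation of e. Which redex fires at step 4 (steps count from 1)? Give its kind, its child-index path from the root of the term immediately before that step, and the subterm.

Answer: if at 0 : (if false then (let x = ((\y.(\z.true)) 3) in ((\u.(\v.false)) 1)) else (\w.false))

Working:
step 0: ((if ((4 - 0) == (if false then 0 else 5)) then (let x = ((\y.(\z.true)) 3) in ((\u.(\v.false)) 1)) else (\w.false)) ((\p.false) (\q.q)))
step 1: [delta@0.0.0] ((if (4 == (if false then 0 else 5)) then (let x = ((\y.(\z.true)) 3) in ((\u.(\v.false)) 1)) else (\w.false)) ((\p.false) (\q.q)))
step 2: [if@0.0.1] ((if (4 == 5) then (let x = ((\y.(\z.true)) 3) in ((\u.(\v.false)) 1)) else (\w.false)) ((\p.false) (\q.q)))
step 3: [delta@0.0] ((if false then (let x = ((\y.(\z.true)) 3) in ((\u.(\v.false)) 1)) else (\w.false)) ((\p.false) (\q.q)))
step 4: [if@0] ((\w.false) ((\p.false) (\q.q)))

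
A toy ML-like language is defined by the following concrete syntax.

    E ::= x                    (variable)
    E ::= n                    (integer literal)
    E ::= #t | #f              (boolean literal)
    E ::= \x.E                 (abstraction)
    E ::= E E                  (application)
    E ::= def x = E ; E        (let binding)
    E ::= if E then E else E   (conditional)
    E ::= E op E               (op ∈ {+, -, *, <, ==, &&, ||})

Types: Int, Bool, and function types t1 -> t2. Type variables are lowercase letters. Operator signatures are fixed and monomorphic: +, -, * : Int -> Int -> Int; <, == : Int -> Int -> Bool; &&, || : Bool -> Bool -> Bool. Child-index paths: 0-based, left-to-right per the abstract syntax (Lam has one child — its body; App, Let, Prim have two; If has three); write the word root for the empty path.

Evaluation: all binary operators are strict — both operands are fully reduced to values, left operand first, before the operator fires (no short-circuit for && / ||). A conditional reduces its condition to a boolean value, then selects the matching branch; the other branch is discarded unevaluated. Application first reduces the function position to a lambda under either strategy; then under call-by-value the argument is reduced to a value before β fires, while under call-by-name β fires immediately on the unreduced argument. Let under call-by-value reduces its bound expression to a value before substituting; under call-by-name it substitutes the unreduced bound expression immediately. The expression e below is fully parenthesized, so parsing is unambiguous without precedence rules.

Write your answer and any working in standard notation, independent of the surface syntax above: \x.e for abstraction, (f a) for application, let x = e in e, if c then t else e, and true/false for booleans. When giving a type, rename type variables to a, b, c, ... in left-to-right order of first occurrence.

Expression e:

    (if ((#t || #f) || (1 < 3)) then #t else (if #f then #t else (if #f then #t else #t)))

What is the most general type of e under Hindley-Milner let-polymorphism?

Trace:
  unify Bool ~ Bool
  unify Bool ~ Bool
  unify Bool ~ Bool
  unify Int ~ Int
  unify Int ~ Int
  unify Bool ~ Bool
  unify Bool ~ Bool
  unify Bool ~ Bool
  unify Bool ~ Bool
  unify Bool ~ Bool
  unify Bool ~ Bool
  unify Bool ~ Bool

Answer: Bool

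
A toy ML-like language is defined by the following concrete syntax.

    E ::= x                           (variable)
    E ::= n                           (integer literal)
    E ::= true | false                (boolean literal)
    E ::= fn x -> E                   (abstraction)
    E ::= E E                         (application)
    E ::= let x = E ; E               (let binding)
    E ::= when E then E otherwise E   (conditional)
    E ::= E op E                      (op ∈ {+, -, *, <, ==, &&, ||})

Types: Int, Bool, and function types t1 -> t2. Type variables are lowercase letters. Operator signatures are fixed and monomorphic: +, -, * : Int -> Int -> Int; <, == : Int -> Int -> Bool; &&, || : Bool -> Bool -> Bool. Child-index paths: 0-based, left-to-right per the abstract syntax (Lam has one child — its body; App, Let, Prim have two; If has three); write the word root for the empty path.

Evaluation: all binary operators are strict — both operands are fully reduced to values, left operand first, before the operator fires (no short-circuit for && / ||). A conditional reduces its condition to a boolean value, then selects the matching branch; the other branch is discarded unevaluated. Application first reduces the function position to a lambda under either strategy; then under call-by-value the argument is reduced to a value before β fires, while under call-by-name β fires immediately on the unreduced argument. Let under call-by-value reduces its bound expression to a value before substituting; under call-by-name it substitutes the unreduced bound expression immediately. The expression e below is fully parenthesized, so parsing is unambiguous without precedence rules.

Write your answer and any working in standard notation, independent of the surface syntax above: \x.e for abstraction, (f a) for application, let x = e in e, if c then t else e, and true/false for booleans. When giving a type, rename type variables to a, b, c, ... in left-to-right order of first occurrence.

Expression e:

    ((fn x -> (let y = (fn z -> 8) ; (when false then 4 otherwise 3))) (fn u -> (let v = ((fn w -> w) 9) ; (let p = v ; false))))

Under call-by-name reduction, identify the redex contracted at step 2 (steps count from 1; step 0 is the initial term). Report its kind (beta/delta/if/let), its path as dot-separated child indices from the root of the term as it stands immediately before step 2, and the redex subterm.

Answer: let at root : (let y = (\z.8) in (if false then 4 else 3))

Working:
step 0: ((\x.(let y = (\z.8) in (if false then 4 else 3))) (\u.(let v = ((\w.w) 9) in (let p = v in false))))
step 1: [beta@root] (let y = (\z.8) in (if false then 4 else 3))
step 2: [let@root] (if false then 4 else 3)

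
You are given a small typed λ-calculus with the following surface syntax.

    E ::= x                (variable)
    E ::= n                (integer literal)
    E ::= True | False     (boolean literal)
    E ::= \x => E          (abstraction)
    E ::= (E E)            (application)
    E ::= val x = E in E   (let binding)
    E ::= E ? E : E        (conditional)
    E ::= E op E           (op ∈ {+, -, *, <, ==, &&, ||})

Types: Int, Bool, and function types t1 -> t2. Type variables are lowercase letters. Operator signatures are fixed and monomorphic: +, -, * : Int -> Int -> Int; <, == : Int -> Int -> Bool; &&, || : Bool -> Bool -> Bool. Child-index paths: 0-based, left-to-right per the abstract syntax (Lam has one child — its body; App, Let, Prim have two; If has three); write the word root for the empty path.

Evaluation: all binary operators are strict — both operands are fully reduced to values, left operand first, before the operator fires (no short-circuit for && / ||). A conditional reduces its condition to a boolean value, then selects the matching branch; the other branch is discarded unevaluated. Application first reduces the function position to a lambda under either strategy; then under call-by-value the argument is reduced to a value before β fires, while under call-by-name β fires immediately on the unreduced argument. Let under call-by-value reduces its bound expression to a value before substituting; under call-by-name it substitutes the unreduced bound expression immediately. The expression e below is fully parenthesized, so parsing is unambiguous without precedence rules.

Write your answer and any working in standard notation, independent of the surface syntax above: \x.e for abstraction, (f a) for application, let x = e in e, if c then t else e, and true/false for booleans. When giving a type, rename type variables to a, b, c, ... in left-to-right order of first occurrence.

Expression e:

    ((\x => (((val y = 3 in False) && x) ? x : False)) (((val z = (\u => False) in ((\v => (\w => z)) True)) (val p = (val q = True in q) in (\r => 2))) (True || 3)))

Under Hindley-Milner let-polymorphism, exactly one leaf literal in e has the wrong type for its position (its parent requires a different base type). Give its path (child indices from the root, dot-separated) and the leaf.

Working:
let y : Int
  unify Bool ~ Bool
x : a
  unify a ~ Bool
  unify Bool ~ Bool
x : Bool
  unify Bool ~ Bool
\x._ : Bool -> Bool
\u._ : b -> Bool
let z : forall. b -> Bool
z : e -> Bool
\w._ : d -> e -> Bool
\v._ : c -> d -> e -> Bool
  unify c -> d -> e -> Bool ~ Bool -> f
  unify c ~ Bool
  unify d -> e -> Bool ~ f
_ _ : d -> e -> Bool
let q : Bool
q : Bool
let p : Bool
\r._ : g -> Int
  unify d -> e -> Bool ~ (g -> Int) -> h
  unify d ~ g -> Int
  unify e -> Bool ~ h
_ _ : e -> Bool
  unify Bool ~ Bool
  unify Int ~ Bool
  FAIL: mismatch Int ~ Bool

Answer: 1.1.1 : 3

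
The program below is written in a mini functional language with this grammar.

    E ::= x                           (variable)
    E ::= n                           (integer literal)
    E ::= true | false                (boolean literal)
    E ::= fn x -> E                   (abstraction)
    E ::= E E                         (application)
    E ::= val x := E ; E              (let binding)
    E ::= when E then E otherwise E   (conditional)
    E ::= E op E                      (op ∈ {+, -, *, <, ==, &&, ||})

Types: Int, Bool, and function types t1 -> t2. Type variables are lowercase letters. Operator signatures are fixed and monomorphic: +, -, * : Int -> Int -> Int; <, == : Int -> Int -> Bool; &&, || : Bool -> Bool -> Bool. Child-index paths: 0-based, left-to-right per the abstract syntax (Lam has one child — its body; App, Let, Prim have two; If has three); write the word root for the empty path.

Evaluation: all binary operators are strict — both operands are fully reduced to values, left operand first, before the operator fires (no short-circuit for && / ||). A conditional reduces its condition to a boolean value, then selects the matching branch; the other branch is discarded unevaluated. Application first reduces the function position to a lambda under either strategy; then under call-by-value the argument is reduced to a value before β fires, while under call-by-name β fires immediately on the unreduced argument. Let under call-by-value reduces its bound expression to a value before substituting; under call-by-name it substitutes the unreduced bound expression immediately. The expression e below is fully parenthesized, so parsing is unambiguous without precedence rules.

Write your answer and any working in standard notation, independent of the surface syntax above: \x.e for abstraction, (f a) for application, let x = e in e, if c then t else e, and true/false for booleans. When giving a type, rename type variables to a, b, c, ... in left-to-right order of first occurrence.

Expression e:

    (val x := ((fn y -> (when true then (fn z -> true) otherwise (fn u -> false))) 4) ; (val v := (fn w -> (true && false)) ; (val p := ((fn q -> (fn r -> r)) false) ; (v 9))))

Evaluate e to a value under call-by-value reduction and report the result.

Working:
step 0: (let x = ((\y.(if true then (\z.true) else (\u.false))) 4) in (let v = (\w.(true && false)) in (let p = ((\q.(\r.r)) false) in (v 9))))
step 1: [beta@0] (let x = (if true then (\z.true) else (\u.false)) in (let v = (\w.(true && false)) in (let p = ((\q.(\r.r)) false) in (v 9))))
step 2: [if@0] (let x = (\z.true) in (let v = (\w.(true && false)) in (let p = ((\q.(\r.r)) false) in (v 9))))
step 3: [let@root] (let v = (\w.(true && false)) in (let p = ((\q.(\r.r)) false) in (v 9)))
step 4: [let@root] (let p = ((\q.(\r.r)) false) in ((\w.(true && false)) 9))
step 5: [beta@0] (let p = (\r.r) in ((\w.(true && false)) 9))
step 6: [let@root] ((\w.(true && false)) 9)
step 7: [beta@root] (true && false)
step 8: [delta@root] false

Answer: false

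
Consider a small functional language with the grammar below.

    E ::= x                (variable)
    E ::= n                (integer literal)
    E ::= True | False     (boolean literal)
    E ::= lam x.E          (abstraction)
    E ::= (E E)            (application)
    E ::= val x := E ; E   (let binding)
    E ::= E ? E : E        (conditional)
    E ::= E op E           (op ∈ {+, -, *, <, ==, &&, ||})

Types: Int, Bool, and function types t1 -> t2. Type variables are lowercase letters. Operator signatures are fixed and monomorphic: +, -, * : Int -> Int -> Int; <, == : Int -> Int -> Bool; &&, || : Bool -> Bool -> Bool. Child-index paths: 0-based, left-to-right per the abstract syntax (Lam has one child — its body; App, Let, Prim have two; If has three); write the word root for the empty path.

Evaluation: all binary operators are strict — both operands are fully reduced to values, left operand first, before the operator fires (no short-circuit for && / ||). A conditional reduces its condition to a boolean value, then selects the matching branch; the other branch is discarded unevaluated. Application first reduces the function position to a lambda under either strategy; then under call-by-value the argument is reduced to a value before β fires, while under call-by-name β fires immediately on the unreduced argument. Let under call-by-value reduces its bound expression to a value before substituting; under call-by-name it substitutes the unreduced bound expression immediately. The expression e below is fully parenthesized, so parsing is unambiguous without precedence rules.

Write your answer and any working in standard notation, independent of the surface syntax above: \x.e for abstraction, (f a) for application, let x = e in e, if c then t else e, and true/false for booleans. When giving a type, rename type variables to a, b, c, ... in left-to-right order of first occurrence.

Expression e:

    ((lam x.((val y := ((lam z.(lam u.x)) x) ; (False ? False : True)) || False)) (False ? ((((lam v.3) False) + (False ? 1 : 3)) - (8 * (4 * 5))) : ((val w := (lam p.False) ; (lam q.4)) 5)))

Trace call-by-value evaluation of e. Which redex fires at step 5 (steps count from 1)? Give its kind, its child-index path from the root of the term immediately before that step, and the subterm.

Derivation:
step 0: ((\x.((let y = ((\z.(\u.x)) x) in (if false then false else true)) || false)) (if false then ((((\v.3) false) + (if false then 1 else 3)) - (8 * (4 * 5))) else ((let w = (\p.false) in (\q.4)) 5)))
step 1: [if@1] ((\x.((let y = ((\z.(\u.x)) x) in (if false then false else true)) || false)) ((let w = (\p.false) in (\q.4)) 5))
step 2: [let@1.0] ((\x.((let y = ((\z.(\u.x)) x) in (if false then false else true)) || false)) ((\q.4) 5))
step 3: [beta@1] ((\x.((let y = ((\z.(\u.x)) x) in (if false then false else true)) || false)) 4)
step 4: [beta@root] ((let y = ((\z.(\u.4)) 4) in (if false then false else true)) || false)
step 5: [beta@0.0] ((let y = (\u.4) in (if false then false else true)) || false)

Answer: beta at 0.0 : ((\z.(\u.4)) 4)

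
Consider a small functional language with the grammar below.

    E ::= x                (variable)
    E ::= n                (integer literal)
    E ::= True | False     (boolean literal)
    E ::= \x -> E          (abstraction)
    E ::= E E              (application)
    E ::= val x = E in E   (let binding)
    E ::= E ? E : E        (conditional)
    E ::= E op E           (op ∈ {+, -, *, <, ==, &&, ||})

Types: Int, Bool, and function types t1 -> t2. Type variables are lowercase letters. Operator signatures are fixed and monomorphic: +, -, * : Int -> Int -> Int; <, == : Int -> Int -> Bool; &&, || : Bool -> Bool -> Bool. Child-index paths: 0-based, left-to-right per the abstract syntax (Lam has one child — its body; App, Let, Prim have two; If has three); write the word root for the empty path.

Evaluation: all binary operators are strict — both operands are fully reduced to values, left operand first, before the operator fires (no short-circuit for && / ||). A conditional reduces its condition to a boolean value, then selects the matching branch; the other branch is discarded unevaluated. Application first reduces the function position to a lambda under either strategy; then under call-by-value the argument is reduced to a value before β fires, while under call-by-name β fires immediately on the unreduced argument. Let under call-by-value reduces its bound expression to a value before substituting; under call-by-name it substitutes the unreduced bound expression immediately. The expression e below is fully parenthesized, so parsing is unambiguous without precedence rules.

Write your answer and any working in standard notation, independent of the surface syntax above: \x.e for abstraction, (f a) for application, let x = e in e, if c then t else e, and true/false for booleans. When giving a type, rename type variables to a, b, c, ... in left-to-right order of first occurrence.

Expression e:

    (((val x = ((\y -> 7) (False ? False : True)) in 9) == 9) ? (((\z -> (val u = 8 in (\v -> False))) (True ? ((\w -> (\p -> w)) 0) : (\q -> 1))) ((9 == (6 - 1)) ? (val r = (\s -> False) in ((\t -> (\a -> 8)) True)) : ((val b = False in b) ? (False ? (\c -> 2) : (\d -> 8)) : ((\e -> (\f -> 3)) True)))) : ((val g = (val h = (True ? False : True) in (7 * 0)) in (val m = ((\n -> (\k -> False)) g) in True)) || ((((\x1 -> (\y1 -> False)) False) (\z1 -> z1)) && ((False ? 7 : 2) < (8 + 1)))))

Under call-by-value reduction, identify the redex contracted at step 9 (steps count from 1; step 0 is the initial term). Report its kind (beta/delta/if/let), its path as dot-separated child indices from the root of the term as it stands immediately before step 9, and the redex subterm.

Answer: let at 0 : (let u = 8 in (\v.false))

Derivation:
step 0: (if ((let x = ((\y.7) (if false then false else true)) in 9) == 9) then (((\z.(let u = 8 in (\v.false))) (if true then ((\w.(\p.w)) 0) else (\q.1))) (if (9 == (6 - 1)) then (let r = (\s.false) in ((\t.(\a.8)) true)) else (if (let b = false in b) then (if false then (\c.2) else (\d.8)) else ((\e.(\f.3)) true)))) else ((let g = (let h = (if true then false else true) in (7 * 0)) in (let m = ((\n.(\k.false)) g) in true)) || ((((\x1.(\y1.false)) false) (\z1.z1)) && ((if false then 7 else 2) < (8 + 1)))))
step 1: [if@0.0.0.1] (if ((let x = ((\y.7) true) in 9) == 9) then (((\z.(let u = 8 in (\v.false))) (if true then ((\w.(\p.w)) 0) else (\q.1))) (if (9 == (6 - 1)) then (let r = (\s.false) in ((\t.(\a.8)) true)) else (if (let b = false in b) then (if false then (\c.2) else (\d.8)) else ((\e.(\f.3)) true)))) else ((let g = (let h = (if true then false else true) in (7 * 0)) in (let m = ((\n.(\k.false)) g) in true)) || ((((\x1.(\y1.false)) false) (\z1.z1)) && ((if false then 7 else 2) < (8 + 1)))))
step 2: [beta@0.0.0] (if ((let x = 7 in 9) == 9) then (((\z.(let u = 8 in (\v.false))) (if true then ((\w.(\p.w)) 0) else (\q.1))) (if (9 == (6 - 1)) then (let r = (\s.false) in ((\t.(\a.8)) true)) else (if (let b = false in b) then (if false then (\c.2) else (\d.8)) else ((\e.(\f.3)) true)))) else ((let g = (let h = (if true then false else true) in (7 * 0)) in (let m = ((\n.(\k.false)) g) in true)) || ((((\x1.(\y1.false)) false) (\z1.z1)) && ((if false then 7 else 2) < (8 + 1)))))
step 3: [let@0.0] (if (9 == 9) then (((\z.(let u = 8 in (\v.false))) (if true then ((\w.(\p.w)) 0) else (\q.1))) (if (9 == (6 - 1)) then (let r = (\s.false) in ((\t.(\a.8)) true)) else (if (let b = false in b) then (if false then (\c.2) else (\d.8)) else ((\e.(\f.3)) true)))) else ((let g = (let h = (if true then false else true) in (7 * 0)) in (let m = ((\n.(\k.false)) g) in true)) || ((((\x1.(\y1.false)) false) (\z1.z1)) && ((if false then 7 else 2) < (8 + 1)))))
step 4: [delta@0] (if true then (((\z.(let u = 8 in (\v.false))) (if true then ((\w.(\p.w)) 0) else (\q.1))) (if (9 == (6 - 1)) then (let r = (\s.false) in ((\t.(\a.8)) true)) else (if (let b = false in b) then (if false then (\c.2) else (\d.8)) else ((\e.(\f.3)) true)))) else ((let g = (let h = (if true then false else true) in (7 * 0)) in (let m = ((\n.(\k.false)) g) in true)) || ((((\x1.(\y1.false)) false) (\z1.z1)) && ((if false then 7 else 2) < (8 + 1)))))
step 5: [if@root] (((\z.(let u = 8 in (\v.false))) (if true then ((\w.(\p.w)) 0) else (\q.1))) (if (9 == (6 - 1)) then (let r = (\s.false) in ((\t.(\a.8)) true)) else (if (let b = false in b) then (if false then (\c.2) else (\d.8)) else ((\e.(\f.3)) true))))
step 6: [if@0.1] (((\z.(let u = 8 in (\v.false))) ((\w.(\p.w)) 0)) (if (9 == (6 - 1)) then (let r = (\s.false) in ((\t.(\a.8)) true)) else (if (let b = false in b) then (if false then (\c.2) else (\d.8)) else ((\e.(\f.3)) true))))
step 7: [beta@0.1] (((\z.(let u = 8 in (\v.false))) (\p.0)) (if (9 == (6 - 1)) then (let r = (\s.false) in ((\t.(\a.8)) true)) else (if (let b = false in b) then (if false then (\c.2) else (\d.8)) else ((\e.(\f.3)) true))))
step 8: [beta@0] ((let u = 8 in (\v.false)) (if (9 == (6 - 1)) then (let r = (\s.false) in ((\t.(\a.8)) true)) else (if (let b = false in b) then (if false then (\c.2) else (\d.8)) else ((\e.(\f.3)) true))))
step 9: [let@0] ((\v.false) (if (9 == (6 - 1)) then (let r = (\s.false) in ((\t.(\a.8)) true)) else (if (let b = false in b) then (if false then (\c.2) else (\d.8)) else ((\e.(\f.3)) true))))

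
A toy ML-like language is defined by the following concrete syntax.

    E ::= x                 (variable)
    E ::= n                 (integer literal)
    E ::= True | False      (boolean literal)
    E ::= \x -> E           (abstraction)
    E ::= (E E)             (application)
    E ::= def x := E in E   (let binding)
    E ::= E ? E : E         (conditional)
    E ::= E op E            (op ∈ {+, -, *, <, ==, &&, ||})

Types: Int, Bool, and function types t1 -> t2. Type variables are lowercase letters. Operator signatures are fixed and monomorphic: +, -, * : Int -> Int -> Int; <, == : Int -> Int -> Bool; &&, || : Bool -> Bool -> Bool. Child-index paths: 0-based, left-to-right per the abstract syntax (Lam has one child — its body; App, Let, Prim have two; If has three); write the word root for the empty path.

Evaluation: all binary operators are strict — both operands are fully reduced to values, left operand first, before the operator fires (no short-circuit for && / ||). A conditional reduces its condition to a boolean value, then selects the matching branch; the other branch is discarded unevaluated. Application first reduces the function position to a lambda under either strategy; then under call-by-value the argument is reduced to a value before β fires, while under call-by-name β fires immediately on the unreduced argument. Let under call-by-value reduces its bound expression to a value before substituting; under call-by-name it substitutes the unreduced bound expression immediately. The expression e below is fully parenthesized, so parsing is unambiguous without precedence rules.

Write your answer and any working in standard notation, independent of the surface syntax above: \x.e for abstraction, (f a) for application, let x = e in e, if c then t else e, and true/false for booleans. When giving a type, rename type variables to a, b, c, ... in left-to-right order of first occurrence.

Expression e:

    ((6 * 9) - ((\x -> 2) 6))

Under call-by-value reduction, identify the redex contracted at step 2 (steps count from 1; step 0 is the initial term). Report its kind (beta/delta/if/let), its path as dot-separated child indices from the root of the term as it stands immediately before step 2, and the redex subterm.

Answer: beta at 1 : ((\x.2) 6)

Trace:
step 0: ((6 * 9) - ((\x.2) 6))
step 1: [delta@0] (54 - ((\x.2) 6))
step 2: [beta@1] (54 - 2)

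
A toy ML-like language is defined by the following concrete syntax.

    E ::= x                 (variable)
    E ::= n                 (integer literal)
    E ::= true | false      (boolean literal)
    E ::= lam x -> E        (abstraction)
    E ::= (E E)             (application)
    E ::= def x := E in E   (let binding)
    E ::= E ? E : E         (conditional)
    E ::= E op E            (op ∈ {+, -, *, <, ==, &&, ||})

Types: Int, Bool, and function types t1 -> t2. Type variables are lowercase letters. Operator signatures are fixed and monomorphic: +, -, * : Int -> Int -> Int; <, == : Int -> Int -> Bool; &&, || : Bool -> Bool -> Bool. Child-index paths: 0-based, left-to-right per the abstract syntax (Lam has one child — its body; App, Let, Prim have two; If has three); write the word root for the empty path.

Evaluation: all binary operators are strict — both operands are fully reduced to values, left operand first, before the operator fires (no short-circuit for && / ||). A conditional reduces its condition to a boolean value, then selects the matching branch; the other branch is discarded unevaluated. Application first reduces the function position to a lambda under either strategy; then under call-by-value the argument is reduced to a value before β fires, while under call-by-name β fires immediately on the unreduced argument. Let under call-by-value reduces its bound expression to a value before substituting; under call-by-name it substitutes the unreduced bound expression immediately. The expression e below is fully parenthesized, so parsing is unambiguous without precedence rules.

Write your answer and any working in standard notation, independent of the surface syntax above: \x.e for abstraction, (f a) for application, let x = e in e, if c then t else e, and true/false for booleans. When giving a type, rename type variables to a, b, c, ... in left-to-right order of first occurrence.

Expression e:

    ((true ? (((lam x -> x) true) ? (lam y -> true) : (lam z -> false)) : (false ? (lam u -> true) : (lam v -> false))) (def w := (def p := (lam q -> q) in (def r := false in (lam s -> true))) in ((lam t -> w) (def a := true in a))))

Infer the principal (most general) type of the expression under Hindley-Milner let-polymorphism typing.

Derivation:
  unify Bool ~ Bool
x : a
\x._ : a -> a
  unify a -> a ~ Bool -> b
  unify a ~ Bool
  unify Bool ~ b
_ _ : Bool
  unify Bool ~ Bool
\y._ : c -> Bool
\z._ : d -> Bool
  unify c -> Bool ~ d -> Bool
  unify c ~ d
  unify Bool ~ Bool
  unify Bool ~ Bool
\u._ : e -> Bool
\v._ : f -> Bool
  unify e -> Bool ~ f -> Bool
  unify e ~ f
  unify Bool ~ Bool
  unify d -> Bool ~ f -> Bool
  unify d ~ f
  unify Bool ~ Bool
q : g
\q._ : g -> g
let p : forall. g -> g
let r : Bool
\s._ : h -> Bool
let w : forall. h -> Bool
w : j -> Bool
\t._ : i -> j -> Bool
let a : Bool
a : Bool
  unify i -> j -> Bool ~ Bool -> k
  unify i ~ Bool
  unify j -> Bool ~ k
_ _ : j -> Bool
  unify f -> Bool ~ (j -> Bool) -> l
  unify f ~ j -> Bool
  unify Bool ~ l
_ _ : Bool

Answer: Bool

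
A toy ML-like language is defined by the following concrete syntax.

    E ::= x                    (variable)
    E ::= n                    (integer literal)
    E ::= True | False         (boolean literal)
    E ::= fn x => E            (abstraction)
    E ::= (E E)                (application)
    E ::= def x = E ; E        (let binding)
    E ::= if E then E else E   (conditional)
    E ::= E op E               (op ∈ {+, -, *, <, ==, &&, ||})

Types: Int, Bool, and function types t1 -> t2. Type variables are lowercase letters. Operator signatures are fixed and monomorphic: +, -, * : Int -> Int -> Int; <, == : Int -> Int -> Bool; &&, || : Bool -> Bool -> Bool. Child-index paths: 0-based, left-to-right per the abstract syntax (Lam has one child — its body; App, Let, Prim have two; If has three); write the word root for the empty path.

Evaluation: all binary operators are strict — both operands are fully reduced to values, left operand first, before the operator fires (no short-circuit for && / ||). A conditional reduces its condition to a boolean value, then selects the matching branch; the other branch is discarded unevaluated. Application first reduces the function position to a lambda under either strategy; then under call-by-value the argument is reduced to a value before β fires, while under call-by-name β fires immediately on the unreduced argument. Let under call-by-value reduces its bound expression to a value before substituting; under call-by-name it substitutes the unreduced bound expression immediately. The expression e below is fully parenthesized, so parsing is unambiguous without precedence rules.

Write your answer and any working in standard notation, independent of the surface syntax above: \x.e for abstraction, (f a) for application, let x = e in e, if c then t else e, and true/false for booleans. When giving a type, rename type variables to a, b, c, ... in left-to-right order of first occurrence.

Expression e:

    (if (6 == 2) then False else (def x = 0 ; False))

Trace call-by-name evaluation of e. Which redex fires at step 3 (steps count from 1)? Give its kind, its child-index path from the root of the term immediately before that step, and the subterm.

Trace:
step 0: (if (6 == 2) then false else (let x = 0 in false))
step 1: [delta@0] (if false then false else (let x = 0 in false))
step 2: [if@root] (let x = 0 in false)
step 3: [let@root] false

Answer: let at root : (let x = 0 in false)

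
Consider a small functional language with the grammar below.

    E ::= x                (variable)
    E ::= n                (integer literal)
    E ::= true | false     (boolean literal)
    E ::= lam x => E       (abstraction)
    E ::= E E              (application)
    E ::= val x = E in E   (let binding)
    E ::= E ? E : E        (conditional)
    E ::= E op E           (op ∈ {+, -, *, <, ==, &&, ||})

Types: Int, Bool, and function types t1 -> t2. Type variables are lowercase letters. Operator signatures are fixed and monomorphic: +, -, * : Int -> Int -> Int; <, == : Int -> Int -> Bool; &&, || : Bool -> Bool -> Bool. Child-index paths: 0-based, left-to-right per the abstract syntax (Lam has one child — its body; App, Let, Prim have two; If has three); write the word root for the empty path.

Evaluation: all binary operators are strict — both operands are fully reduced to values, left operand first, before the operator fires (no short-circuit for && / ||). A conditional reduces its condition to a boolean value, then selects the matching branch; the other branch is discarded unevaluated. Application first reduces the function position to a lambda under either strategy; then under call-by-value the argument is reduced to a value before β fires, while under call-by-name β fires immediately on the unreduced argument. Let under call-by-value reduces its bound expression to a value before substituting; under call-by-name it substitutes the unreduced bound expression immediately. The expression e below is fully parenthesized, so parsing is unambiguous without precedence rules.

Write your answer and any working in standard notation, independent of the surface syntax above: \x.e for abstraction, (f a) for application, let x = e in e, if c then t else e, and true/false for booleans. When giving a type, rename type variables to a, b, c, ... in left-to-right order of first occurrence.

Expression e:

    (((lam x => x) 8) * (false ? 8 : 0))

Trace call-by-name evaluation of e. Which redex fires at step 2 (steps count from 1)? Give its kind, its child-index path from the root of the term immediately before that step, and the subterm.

Answer: if at 1 : (if false then 8 else 0)

Working:
step 0: (((\x.x) 8) * (if false then 8 else 0))
step 1: [beta@0] (8 * (if false then 8 else 0))
step 2: [if@1] (8 * 0)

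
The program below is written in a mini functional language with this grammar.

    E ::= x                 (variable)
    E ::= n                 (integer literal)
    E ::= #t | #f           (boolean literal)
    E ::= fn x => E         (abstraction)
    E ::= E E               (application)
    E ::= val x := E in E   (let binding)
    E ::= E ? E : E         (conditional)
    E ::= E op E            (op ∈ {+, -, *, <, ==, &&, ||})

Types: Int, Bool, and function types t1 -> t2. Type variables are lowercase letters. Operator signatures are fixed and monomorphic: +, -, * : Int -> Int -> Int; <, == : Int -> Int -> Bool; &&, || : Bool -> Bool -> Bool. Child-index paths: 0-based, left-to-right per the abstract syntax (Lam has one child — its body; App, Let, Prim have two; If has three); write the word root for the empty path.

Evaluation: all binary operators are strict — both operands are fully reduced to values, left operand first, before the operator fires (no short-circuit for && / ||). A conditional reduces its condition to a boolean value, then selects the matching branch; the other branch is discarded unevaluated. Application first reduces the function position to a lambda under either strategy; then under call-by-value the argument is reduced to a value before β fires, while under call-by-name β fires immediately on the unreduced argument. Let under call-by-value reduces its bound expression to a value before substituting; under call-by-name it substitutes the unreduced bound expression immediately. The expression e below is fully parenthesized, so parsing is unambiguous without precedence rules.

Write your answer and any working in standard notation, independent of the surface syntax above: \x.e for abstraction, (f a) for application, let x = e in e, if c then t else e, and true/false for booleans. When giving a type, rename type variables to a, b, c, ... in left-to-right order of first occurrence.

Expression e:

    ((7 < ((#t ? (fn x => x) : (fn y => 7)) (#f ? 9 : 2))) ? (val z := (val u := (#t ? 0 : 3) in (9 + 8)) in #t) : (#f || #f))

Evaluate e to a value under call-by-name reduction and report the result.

Working:
step 0: (if (7 < ((if true then (\x.x) else (\y.7)) (if false then 9 else 2))) then (let z = (let u = (if true then 0 else 3) in (9 + 8)) in true) else (false || false))
step 1: [if@0.1.0] (if (7 < ((\x.x) (if false then 9 else 2))) then (let z = (let u = (if true then 0 else 3) in (9 + 8)) in true) else (false || false))
step 2: [beta@0.1] (if (7 < (if false then 9 else 2)) then (let z = (let u = (if true then 0 else 3) in (9 + 8)) in true) else (false || false))
step 3: [if@0.1] (if (7 < 2) then (let z = (let u = (if true then 0 else 3) in (9 + 8)) in true) else (false || false))
step 4: [delta@0] (if false then (let z = (let u = (if true then 0 else 3) in (9 + 8)) in true) else (false || false))
step 5: [if@root] (false || false)
step 6: [delta@root] false

Answer: false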